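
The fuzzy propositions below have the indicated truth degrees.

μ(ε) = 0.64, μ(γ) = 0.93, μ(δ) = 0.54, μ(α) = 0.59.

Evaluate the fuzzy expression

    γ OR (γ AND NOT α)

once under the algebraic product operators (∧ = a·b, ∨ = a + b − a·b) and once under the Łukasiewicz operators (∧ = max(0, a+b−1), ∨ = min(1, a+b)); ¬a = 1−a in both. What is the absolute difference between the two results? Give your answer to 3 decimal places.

0.043

Under algebraic product:
  NOT α = 1 − 0.5900 = 0.4100
  γ AND NOT α = a·b on (0.9300, 0.4100) = 0.3813
  γ OR (γ AND NOT α) = a + b − a·b on (0.9300, 0.3813) = 0.9567
  → value = 0.9567
Under Łukasiewicz:
  NOT α = 1 − 0.59 = 0.41
  γ AND NOT α = max(0, a+b−1) on (0.93, 0.41) = 0.34
  γ OR (γ AND NOT α) = min(1, a+b) on (0.93, 0.34) = 1.00
  → value = 1.0000
|0.9567 − 1.0000| = 0.043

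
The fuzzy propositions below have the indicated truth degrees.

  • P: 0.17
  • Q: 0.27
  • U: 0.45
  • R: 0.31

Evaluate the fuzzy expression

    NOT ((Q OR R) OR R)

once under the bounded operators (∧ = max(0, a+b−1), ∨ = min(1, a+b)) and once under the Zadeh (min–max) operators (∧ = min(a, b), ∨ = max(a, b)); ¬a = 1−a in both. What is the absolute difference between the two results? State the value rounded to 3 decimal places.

0.580

Under bounded:
  Q OR R = min(1, a+b) on (0.27, 0.31) = 0.58
  (Q OR R) OR R = min(1, a+b) on (0.58, 0.31) = 0.89
  NOT ((Q OR R) OR R) = 1 − 0.89 = 0.11
  → value = 0.1100
Under Zadeh (min–max):
  Q OR R = max(a, b) on (0.27, 0.31) = 0.31
  (Q OR R) OR R = max(a, b) on (0.31, 0.31) = 0.31
  NOT ((Q OR R) OR R) = 1 − 0.31 = 0.69
  → value = 0.6900
|0.1100 − 0.6900| = 0.580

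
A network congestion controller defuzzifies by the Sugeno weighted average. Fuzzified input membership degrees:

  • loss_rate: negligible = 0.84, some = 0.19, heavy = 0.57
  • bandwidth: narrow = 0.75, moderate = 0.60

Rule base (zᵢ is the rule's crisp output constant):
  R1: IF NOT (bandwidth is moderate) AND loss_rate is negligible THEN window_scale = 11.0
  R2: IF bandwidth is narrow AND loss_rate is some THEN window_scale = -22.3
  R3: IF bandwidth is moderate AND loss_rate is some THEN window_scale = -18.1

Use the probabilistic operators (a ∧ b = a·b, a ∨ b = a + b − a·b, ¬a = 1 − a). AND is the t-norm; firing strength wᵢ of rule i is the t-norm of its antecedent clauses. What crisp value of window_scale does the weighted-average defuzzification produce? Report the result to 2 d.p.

R1 (z=11.0): ¬moderate=1−0.60=0.40, negligible=0.84; AND[a·b] → w = 0.3360
R2 (z=-22.3): narrow=0.75, some=0.19; AND[a·b] → w = 0.1425
R3 (z=-18.1): moderate=0.60, some=0.19; AND[a·b] → w = 0.1140
Weighted average = (0.3360·11.0 + 0.1425·-22.3 + 0.1140·-18.1) / (0.3360 + 0.1425 + 0.1140)
  = -1.5452 / 0.5925 = -2.61

-2.61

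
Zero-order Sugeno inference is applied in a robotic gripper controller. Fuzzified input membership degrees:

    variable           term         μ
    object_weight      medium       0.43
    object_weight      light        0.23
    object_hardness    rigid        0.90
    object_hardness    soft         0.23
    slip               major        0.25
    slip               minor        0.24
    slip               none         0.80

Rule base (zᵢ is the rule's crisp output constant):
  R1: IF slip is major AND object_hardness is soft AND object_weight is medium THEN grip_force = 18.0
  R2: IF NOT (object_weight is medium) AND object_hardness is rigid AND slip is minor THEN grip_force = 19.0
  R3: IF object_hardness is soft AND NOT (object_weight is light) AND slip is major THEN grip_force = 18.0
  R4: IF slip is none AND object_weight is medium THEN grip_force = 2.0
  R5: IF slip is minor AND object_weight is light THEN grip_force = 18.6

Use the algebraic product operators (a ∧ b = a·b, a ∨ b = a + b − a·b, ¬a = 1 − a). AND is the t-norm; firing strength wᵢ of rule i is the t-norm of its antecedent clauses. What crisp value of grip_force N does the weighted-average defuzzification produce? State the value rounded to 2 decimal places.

8.96

R1 (z=18.0): major=0.25, soft=0.23, medium=0.43; AND[a·b] → w = 0.0247
R2 (z=19.0): ¬medium=1−0.43=0.57, rigid=0.90, minor=0.24; AND[a·b] → w = 0.1231
R3 (z=18.0): soft=0.23, ¬light=1−0.23=0.77, major=0.25; AND[a·b] → w = 0.0443
R4 (z=2.0): none=0.80, medium=0.43; AND[a·b] → w = 0.3440
R5 (z=18.6): minor=0.24, light=0.23; AND[a·b] → w = 0.0552
Weighted average = (0.0247·18.0 + 0.1231·19.0 + 0.0443·18.0 + 0.3440·2.0 + 0.0552·18.6) / (0.0247 + 0.1231 + 0.0443 + 0.3440 + 0.0552)
  = 5.2960 / 0.5913 = 8.96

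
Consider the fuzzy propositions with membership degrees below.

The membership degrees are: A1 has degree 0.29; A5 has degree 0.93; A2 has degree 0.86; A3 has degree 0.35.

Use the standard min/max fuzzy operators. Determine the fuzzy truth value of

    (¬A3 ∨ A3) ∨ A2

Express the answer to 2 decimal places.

0.86

¬A3 = 1 − 0.35 = 0.65
¬A3 ∨ A3 = max(a, b) on (0.65, 0.35) = 0.65
(¬A3 ∨ A3) ∨ A2 = max(a, b) on (0.65, 0.86) = 0.86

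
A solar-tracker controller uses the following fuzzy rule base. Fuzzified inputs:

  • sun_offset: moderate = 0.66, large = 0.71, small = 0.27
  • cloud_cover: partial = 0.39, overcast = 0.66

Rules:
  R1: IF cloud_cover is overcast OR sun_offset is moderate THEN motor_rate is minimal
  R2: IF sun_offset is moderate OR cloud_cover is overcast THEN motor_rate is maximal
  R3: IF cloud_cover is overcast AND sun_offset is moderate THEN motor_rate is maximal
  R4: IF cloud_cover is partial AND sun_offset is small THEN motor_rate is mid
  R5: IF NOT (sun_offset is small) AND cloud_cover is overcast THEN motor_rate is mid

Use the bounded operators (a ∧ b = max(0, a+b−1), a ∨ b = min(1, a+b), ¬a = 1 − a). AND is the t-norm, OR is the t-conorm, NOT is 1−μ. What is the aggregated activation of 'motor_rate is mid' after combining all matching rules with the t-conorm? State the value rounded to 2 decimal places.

R1: overcast=0.66, moderate=0.66; OR[min(1, a+b)] → w = 1.00
R2: moderate=0.66, overcast=0.66; OR[min(1, a+b)] → w = 1.00
R3: overcast=0.66, moderate=0.66; AND[max(0, a+b−1)] → w = 0.32
R4: partial=0.39, small=0.27; AND[max(0, a+b−1)] → w = 0.00
R5: ¬small=1−0.27=0.73, overcast=0.66; AND[max(0, a+b−1)] → w = 0.39
Rules with consequent 'mid': {R4, R5} → strengths 0.00, 0.39
Aggregate via t-conorm [min(1, a+b)]: 0.39

0.39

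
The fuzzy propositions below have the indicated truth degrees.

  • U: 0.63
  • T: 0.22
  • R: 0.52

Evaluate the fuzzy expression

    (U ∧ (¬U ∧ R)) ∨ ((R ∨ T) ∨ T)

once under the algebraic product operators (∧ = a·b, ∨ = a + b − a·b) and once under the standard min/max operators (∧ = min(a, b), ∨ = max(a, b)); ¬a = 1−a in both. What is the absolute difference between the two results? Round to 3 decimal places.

Under algebraic product:
  ¬U = 1 − 0.6300 = 0.3700
  ¬U ∧ R = a·b on (0.3700, 0.5200) = 0.1924
  U ∧ (¬U ∧ R) = a·b on (0.6300, 0.1924) = 0.1212
  R ∨ T = a + b − a·b on (0.5200, 0.2200) = 0.6256
  (R ∨ T) ∨ T = a + b − a·b on (0.6256, 0.2200) = 0.7080
  (U ∧ (¬U ∧ R)) ∨ ((R ∨ T) ∨ T) = a + b − a·b on (0.1212, 0.7080) = 0.7434
  → value = 0.7434
Under standard min/max:
  ¬U = 1 − 0.63 = 0.37
  ¬U ∧ R = min(a, b) on (0.37, 0.52) = 0.37
  U ∧ (¬U ∧ R) = min(a, b) on (0.63, 0.37) = 0.37
  R ∨ T = max(a, b) on (0.52, 0.22) = 0.52
  (R ∨ T) ∨ T = max(a, b) on (0.52, 0.22) = 0.52
  (U ∧ (¬U ∧ R)) ∨ ((R ∨ T) ∨ T) = max(a, b) on (0.37, 0.52) = 0.52
  → value = 0.5200
|0.7434 − 0.5200| = 0.223

0.223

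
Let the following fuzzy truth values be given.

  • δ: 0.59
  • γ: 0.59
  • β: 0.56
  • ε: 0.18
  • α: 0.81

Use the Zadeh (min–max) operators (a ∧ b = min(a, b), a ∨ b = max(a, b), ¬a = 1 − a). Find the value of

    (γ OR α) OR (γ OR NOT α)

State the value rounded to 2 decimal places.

0.81

γ OR α = max(a, b) on (0.59, 0.81) = 0.81
NOT α = 1 − 0.81 = 0.19
γ OR NOT α = max(a, b) on (0.59, 0.19) = 0.59
(γ OR α) OR (γ OR NOT α) = max(a, b) on (0.81, 0.59) = 0.81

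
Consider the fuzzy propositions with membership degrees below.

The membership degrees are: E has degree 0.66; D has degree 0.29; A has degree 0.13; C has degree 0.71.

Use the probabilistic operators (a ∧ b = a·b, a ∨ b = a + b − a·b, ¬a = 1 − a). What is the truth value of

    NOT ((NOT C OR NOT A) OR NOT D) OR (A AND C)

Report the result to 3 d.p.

NOT C = 1 − 0.7100 = 0.2900
NOT A = 1 − 0.1300 = 0.8700
NOT C OR NOT A = a + b − a·b on (0.2900, 0.8700) = 0.9077
NOT D = 1 − 0.2900 = 0.7100
(NOT C OR NOT A) OR NOT D = a + b − a·b on (0.9077, 0.7100) = 0.9732
NOT ((NOT C OR NOT A) OR NOT D) = 1 − 0.9732 = 0.0268
A AND C = a·b on (0.1300, 0.7100) = 0.0923
NOT ((NOT C OR NOT A) OR NOT D) OR (A AND C) = a + b − a·b on (0.0268, 0.0923) = 0.1166

0.117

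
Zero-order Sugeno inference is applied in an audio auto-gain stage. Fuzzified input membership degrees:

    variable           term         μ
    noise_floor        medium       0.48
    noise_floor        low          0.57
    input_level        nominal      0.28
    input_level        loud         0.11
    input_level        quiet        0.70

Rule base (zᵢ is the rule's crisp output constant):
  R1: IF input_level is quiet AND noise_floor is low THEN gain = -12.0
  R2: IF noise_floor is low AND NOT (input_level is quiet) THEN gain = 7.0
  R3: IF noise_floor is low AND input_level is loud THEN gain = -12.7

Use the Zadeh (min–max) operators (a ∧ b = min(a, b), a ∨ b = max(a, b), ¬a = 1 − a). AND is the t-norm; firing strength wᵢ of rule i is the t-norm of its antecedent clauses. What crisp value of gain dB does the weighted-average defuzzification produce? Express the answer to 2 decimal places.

-6.26

R1 (z=-12.0): quiet=0.70, low=0.57; AND[min(a, b)] → w = 0.57
R2 (z=7.0): low=0.57, ¬quiet=1−0.70=0.30; AND[min(a, b)] → w = 0.30
R3 (z=-12.7): low=0.57, loud=0.11; AND[min(a, b)] → w = 0.11
Weighted average = (0.57·-12.0 + 0.30·7.0 + 0.11·-12.7) / (0.57 + 0.30 + 0.11)
  = -6.1370 / 0.9800 = -6.26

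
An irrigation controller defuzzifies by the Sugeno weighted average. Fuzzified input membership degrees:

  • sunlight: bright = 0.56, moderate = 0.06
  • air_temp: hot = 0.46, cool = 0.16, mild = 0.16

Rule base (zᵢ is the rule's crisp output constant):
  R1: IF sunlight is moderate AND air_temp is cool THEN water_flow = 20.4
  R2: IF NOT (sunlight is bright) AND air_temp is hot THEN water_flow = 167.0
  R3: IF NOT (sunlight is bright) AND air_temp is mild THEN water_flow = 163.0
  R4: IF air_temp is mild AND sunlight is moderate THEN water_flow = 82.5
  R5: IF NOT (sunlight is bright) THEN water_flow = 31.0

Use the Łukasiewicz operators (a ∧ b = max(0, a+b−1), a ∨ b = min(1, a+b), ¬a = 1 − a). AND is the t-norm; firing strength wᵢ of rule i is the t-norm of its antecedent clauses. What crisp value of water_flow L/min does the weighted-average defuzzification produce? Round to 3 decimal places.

31.000

R1 (z=20.4): moderate=0.06, cool=0.16; AND[max(0, a+b−1)] → w = 0.00
R2 (z=167.0): ¬bright=1−0.56=0.44, hot=0.46; AND[max(0, a+b−1)] → w = 0.00
R3 (z=163.0): ¬bright=1−0.56=0.44, mild=0.16; AND[max(0, a+b−1)] → w = 0.00
R4 (z=82.5): mild=0.16, moderate=0.06; AND[max(0, a+b−1)] → w = 0.00
R5 (z=31.0): ¬bright=1−0.56=0.44 → w = 0.44
Weighted average = (0.00·20.4 + 0.00·167.0 + 0.00·163.0 + 0.00·82.5 + 0.44·31.0) / (0.00 + 0.00 + 0.00 + 0.00 + 0.44)
  = 13.6400 / 0.4400 = 31.000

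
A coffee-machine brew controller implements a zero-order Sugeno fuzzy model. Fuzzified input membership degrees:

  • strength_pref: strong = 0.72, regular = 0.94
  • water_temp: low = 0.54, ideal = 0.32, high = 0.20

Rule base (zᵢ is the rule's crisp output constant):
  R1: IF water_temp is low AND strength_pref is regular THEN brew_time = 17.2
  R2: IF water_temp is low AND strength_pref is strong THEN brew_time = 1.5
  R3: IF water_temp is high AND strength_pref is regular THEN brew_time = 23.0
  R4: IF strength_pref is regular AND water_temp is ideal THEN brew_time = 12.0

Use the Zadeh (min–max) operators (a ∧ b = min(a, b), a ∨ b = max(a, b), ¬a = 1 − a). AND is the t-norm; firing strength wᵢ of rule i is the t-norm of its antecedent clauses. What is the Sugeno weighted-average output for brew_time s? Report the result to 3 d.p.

R1 (z=17.2): low=0.54, regular=0.94; AND[min(a, b)] → w = 0.54
R2 (z=1.5): low=0.54, strong=0.72; AND[min(a, b)] → w = 0.54
R3 (z=23.0): high=0.20, regular=0.94; AND[min(a, b)] → w = 0.20
R4 (z=12.0): regular=0.94, ideal=0.32; AND[min(a, b)] → w = 0.32
Weighted average = (0.54·17.2 + 0.54·1.5 + 0.20·23.0 + 0.32·12.0) / (0.54 + 0.54 + 0.20 + 0.32)
  = 18.5380 / 1.6000 = 11.586

11.586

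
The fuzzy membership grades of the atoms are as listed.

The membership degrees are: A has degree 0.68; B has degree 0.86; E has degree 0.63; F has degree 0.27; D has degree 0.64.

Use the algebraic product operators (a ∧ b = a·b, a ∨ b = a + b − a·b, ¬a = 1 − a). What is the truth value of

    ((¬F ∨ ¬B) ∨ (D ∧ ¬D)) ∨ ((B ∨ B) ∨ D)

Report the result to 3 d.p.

0.999

¬F = 1 − 0.2700 = 0.7300
¬B = 1 − 0.8600 = 0.1400
¬F ∨ ¬B = a + b − a·b on (0.7300, 0.1400) = 0.7678
¬D = 1 − 0.6400 = 0.3600
D ∧ ¬D = a·b on (0.6400, 0.3600) = 0.2304
(¬F ∨ ¬B) ∨ (D ∧ ¬D) = a + b − a·b on (0.7678, 0.2304) = 0.8213
B ∨ B = a + b − a·b on (0.8600, 0.8600) = 0.9804
(B ∨ B) ∨ D = a + b − a·b on (0.9804, 0.6400) = 0.9929
((¬F ∨ ¬B) ∨ (D ∧ ¬D)) ∨ ((B ∨ B) ∨ D) = a + b − a·b on (0.8213, 0.9929) = 0.9987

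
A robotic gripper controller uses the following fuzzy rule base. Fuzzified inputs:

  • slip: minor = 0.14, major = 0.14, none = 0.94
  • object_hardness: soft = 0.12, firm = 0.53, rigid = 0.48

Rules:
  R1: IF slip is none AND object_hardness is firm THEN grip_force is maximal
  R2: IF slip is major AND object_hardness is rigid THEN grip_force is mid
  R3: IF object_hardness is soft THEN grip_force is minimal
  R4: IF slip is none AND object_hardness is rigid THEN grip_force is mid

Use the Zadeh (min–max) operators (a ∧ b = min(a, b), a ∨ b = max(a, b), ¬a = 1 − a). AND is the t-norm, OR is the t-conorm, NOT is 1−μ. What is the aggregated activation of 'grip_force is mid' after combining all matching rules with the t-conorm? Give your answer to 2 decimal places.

R1: none=0.94, firm=0.53; AND[min(a, b)] → w = 0.53
R2: major=0.14, rigid=0.48; AND[min(a, b)] → w = 0.14
R3: soft=0.12 → w = 0.12
R4: none=0.94, rigid=0.48; AND[min(a, b)] → w = 0.48
Rules with consequent 'mid': {R2, R4} → strengths 0.14, 0.48
Aggregate via t-conorm [max(a, b)]: 0.48

0.48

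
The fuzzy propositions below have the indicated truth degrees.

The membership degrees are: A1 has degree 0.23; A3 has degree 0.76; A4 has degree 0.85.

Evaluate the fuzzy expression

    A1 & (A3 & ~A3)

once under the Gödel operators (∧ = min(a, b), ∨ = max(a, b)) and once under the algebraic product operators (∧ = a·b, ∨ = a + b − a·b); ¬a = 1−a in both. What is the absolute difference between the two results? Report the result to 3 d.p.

0.188

Under Gödel:
  ~A3 = 1 − 0.76 = 0.24
  A3 & ~A3 = min(a, b) on (0.76, 0.24) = 0.24
  A1 & (A3 & ~A3) = min(a, b) on (0.23, 0.24) = 0.23
  → value = 0.2300
Under algebraic product:
  ~A3 = 1 − 0.7600 = 0.2400
  A3 & ~A3 = a·b on (0.7600, 0.2400) = 0.1824
  A1 & (A3 & ~A3) = a·b on (0.2300, 0.1824) = 0.0420
  → value = 0.0420
|0.2300 − 0.0420| = 0.188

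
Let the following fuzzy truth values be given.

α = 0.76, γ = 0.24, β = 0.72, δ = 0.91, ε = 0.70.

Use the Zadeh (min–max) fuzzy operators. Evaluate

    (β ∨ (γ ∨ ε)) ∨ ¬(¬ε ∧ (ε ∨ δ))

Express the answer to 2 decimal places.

0.72

γ ∨ ε = max(a, b) on (0.24, 0.70) = 0.70
β ∨ (γ ∨ ε) = max(a, b) on (0.72, 0.70) = 0.72
¬ε = 1 − 0.70 = 0.30
ε ∨ δ = max(a, b) on (0.70, 0.91) = 0.91
¬ε ∧ (ε ∨ δ) = min(a, b) on (0.30, 0.91) = 0.30
¬(¬ε ∧ (ε ∨ δ)) = 1 − 0.30 = 0.70
(β ∨ (γ ∨ ε)) ∨ ¬(¬ε ∧ (ε ∨ δ)) = max(a, b) on (0.72, 0.70) = 0.72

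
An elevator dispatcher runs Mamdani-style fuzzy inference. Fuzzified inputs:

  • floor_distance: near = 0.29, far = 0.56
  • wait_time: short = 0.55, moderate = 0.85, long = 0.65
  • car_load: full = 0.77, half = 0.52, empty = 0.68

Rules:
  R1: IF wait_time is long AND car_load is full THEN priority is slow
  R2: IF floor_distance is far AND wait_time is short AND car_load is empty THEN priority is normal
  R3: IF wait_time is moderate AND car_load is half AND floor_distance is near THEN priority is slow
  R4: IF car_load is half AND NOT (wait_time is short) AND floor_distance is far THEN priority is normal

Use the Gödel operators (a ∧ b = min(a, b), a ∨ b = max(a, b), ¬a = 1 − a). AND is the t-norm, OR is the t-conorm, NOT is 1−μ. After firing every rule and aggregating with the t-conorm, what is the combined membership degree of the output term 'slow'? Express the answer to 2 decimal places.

R1: long=0.65, full=0.77; AND[min(a, b)] → w = 0.65
R2: far=0.56, short=0.55, empty=0.68; AND[min(a, b)] → w = 0.55
R3: moderate=0.85, half=0.52, near=0.29; AND[min(a, b)] → w = 0.29
R4: half=0.52, ¬short=1−0.55=0.45, far=0.56; AND[min(a, b)] → w = 0.45
Rules with consequent 'slow': {R1, R3} → strengths 0.65, 0.29
Aggregate via t-conorm [max(a, b)]: 0.65

0.65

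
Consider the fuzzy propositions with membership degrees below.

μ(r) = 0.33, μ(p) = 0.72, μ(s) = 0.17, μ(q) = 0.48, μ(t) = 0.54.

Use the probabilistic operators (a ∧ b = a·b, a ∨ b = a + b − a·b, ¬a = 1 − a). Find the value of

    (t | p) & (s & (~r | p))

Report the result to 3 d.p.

t | p = a + b − a·b on (0.5400, 0.7200) = 0.8712
~r = 1 − 0.3300 = 0.6700
~r | p = a + b − a·b on (0.6700, 0.7200) = 0.9076
s & (~r | p) = a·b on (0.1700, 0.9076) = 0.1543
(t | p) & (s & (~r | p)) = a·b on (0.8712, 0.1543) = 0.1344

0.134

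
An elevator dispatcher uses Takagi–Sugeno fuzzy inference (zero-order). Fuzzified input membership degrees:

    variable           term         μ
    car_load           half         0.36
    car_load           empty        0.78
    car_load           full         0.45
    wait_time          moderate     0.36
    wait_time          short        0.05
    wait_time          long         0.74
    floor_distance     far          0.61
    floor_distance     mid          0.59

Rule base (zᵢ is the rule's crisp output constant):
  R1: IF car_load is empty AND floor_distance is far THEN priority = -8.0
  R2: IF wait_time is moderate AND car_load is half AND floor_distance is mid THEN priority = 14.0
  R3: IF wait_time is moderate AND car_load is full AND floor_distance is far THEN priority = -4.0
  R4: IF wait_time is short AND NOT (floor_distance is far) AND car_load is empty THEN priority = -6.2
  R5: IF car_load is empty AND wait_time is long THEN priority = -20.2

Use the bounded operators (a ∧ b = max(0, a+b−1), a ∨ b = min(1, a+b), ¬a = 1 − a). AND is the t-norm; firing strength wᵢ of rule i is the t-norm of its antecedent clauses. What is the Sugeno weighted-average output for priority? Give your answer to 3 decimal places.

-14.971

R1 (z=-8.0): empty=0.78, far=0.61; AND[max(0, a+b−1)] → w = 0.39
R2 (z=14.0): moderate=0.36, half=0.36, mid=0.59; AND[max(0, a+b−1)] → w = 0.00
R3 (z=-4.0): moderate=0.36, full=0.45, far=0.61; AND[max(0, a+b−1)] → w = 0.00
R4 (z=-6.2): short=0.05, ¬far=1−0.61=0.39, empty=0.78; AND[max(0, a+b−1)] → w = 0.00
R5 (z=-20.2): empty=0.78, long=0.74; AND[max(0, a+b−1)] → w = 0.52
Weighted average = (0.39·-8.0 + 0.00·14.0 + 0.00·-4.0 + 0.00·-6.2 + 0.52·-20.2) / (0.39 + 0.00 + 0.00 + 0.00 + 0.52)
  = -13.6240 / 0.9100 = -14.971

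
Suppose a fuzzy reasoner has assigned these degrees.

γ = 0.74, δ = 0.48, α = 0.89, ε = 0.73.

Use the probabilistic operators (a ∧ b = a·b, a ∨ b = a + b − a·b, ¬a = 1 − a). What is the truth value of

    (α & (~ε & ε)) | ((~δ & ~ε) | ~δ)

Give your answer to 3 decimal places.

~ε = 1 − 0.7300 = 0.2700
~ε & ε = a·b on (0.2700, 0.7300) = 0.1971
α & (~ε & ε) = a·b on (0.8900, 0.1971) = 0.1754
~δ = 1 − 0.4800 = 0.5200
~ε = 1 − 0.7300 = 0.2700
~δ & ~ε = a·b on (0.5200, 0.2700) = 0.1404
~δ = 1 − 0.4800 = 0.5200
(~δ & ~ε) | ~δ = a + b − a·b on (0.1404, 0.5200) = 0.5874
(α & (~ε & ε)) | ((~δ & ~ε) | ~δ) = a + b − a·b on (0.1754, 0.5874) = 0.6598

0.660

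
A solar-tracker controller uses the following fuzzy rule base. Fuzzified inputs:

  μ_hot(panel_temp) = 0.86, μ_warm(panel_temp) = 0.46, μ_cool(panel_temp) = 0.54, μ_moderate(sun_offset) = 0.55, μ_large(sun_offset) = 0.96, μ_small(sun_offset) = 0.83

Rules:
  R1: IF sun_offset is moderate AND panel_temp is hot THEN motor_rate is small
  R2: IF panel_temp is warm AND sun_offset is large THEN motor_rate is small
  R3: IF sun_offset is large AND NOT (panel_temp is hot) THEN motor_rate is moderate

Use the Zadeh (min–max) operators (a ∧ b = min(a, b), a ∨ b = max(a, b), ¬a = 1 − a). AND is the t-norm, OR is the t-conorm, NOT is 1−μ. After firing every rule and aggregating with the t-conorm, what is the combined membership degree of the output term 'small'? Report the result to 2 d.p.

0.55

R1: moderate=0.55, hot=0.86; AND[min(a, b)] → w = 0.55
R2: warm=0.46, large=0.96; AND[min(a, b)] → w = 0.46
R3: large=0.96, ¬hot=1−0.86=0.14; AND[min(a, b)] → w = 0.14
Rules with consequent 'small': {R1, R2} → strengths 0.55, 0.46
Aggregate via t-conorm [max(a, b)]: 0.55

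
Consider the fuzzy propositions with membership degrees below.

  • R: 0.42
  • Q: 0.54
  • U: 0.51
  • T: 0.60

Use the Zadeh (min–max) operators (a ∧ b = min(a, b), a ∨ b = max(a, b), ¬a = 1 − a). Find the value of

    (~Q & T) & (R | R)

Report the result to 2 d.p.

~Q = 1 − 0.54 = 0.46
~Q & T = min(a, b) on (0.46, 0.60) = 0.46
R | R = max(a, b) on (0.42, 0.42) = 0.42
(~Q & T) & (R | R) = min(a, b) on (0.46, 0.42) = 0.42

0.42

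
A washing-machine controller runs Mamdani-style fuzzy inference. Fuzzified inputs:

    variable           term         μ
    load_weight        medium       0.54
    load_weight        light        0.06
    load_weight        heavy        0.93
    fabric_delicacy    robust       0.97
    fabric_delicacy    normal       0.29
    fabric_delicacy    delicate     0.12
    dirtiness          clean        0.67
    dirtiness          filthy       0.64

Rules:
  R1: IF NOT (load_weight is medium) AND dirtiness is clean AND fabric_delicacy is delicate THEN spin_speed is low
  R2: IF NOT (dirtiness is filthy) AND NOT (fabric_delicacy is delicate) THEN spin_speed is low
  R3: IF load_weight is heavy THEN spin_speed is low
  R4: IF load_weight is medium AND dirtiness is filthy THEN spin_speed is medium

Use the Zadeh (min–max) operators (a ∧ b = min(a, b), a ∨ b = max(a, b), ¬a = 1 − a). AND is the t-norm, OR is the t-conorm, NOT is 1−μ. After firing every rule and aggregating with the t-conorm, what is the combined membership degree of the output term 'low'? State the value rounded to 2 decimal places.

R1: ¬medium=1−0.54=0.46, clean=0.67, delicate=0.12; AND[min(a, b)] → w = 0.12
R2: ¬filthy=1−0.64=0.36, ¬delicate=1−0.12=0.88; AND[min(a, b)] → w = 0.36
R3: heavy=0.93 → w = 0.93
R4: medium=0.54, filthy=0.64; AND[min(a, b)] → w = 0.54
Rules with consequent 'low': {R1, R2, R3} → strengths 0.12, 0.36, 0.93
Aggregate via t-conorm [max(a, b)]: 0.93

0.93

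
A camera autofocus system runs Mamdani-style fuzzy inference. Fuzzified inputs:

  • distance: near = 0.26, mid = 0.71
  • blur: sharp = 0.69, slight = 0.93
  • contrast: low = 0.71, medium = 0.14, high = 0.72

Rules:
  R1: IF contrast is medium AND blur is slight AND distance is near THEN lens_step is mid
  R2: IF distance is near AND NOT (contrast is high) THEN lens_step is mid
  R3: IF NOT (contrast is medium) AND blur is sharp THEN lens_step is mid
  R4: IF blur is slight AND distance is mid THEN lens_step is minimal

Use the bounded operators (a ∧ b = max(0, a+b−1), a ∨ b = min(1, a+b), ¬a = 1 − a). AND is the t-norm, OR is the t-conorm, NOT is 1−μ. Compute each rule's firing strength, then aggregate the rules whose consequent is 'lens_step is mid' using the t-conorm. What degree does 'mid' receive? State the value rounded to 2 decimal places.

R1: medium=0.14, slight=0.93, near=0.26; AND[max(0, a+b−1)] → w = 0.00
R2: near=0.26, ¬high=1−0.72=0.28; AND[max(0, a+b−1)] → w = 0.00
R3: ¬medium=1−0.14=0.86, sharp=0.69; AND[max(0, a+b−1)] → w = 0.55
R4: slight=0.93, mid=0.71; AND[max(0, a+b−1)] → w = 0.64
Rules with consequent 'mid': {R1, R2, R3} → strengths 0.00, 0.00, 0.55
Aggregate via t-conorm [min(1, a+b)]: 0.55

0.55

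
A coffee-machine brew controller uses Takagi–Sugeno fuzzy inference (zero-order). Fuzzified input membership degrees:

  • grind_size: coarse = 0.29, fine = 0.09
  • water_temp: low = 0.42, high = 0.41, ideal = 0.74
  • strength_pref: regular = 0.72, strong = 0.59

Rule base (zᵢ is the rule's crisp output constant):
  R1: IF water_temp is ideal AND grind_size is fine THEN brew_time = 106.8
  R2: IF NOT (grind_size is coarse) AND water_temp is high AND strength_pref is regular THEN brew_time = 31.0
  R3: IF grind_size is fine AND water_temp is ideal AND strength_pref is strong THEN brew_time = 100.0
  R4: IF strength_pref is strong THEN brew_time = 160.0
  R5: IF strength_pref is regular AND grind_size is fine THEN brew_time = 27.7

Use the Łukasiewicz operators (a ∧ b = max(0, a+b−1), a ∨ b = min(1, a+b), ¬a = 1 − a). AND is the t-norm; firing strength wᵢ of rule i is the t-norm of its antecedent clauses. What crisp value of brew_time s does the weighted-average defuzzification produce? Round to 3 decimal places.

160.000

R1 (z=106.8): ideal=0.74, fine=0.09; AND[max(0, a+b−1)] → w = 0.00
R2 (z=31.0): ¬coarse=1−0.29=0.71, high=0.41, regular=0.72; AND[max(0, a+b−1)] → w = 0.00
R3 (z=100.0): fine=0.09, ideal=0.74, strong=0.59; AND[max(0, a+b−1)] → w = 0.00
R4 (z=160.0): strong=0.59 → w = 0.59
R5 (z=27.7): regular=0.72, fine=0.09; AND[max(0, a+b−1)] → w = 0.00
Weighted average = (0.00·106.8 + 0.00·31.0 + 0.00·100.0 + 0.59·160.0 + 0.00·27.7) / (0.00 + 0.00 + 0.00 + 0.59 + 0.00)
  = 94.4000 / 0.5900 = 160.000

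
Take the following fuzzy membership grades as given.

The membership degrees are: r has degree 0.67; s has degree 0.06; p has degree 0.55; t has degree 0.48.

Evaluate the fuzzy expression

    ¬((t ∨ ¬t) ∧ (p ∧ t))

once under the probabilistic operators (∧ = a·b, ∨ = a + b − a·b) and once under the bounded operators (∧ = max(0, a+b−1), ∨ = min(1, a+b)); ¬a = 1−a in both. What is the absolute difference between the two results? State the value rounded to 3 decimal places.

Under probabilistic:
  ¬t = 1 − 0.4800 = 0.5200
  t ∨ ¬t = a + b − a·b on (0.4800, 0.5200) = 0.7504
  p ∧ t = a·b on (0.5500, 0.4800) = 0.2640
  (t ∨ ¬t) ∧ (p ∧ t) = a·b on (0.7504, 0.2640) = 0.1981
  ¬((t ∨ ¬t) ∧ (p ∧ t)) = 1 − 0.1981 = 0.8019
  → value = 0.8019
Under bounded:
  ¬t = 1 − 0.48 = 0.52
  t ∨ ¬t = min(1, a+b) on (0.48, 0.52) = 1.00
  p ∧ t = max(0, a+b−1) on (0.55, 0.48) = 0.03
  (t ∨ ¬t) ∧ (p ∧ t) = max(0, a+b−1) on (1.00, 0.03) = 0.03
  ¬((t ∨ ¬t) ∧ (p ∧ t)) = 1 − 0.03 = 0.97
  → value = 0.9700
|0.8019 − 0.9700| = 0.168

0.168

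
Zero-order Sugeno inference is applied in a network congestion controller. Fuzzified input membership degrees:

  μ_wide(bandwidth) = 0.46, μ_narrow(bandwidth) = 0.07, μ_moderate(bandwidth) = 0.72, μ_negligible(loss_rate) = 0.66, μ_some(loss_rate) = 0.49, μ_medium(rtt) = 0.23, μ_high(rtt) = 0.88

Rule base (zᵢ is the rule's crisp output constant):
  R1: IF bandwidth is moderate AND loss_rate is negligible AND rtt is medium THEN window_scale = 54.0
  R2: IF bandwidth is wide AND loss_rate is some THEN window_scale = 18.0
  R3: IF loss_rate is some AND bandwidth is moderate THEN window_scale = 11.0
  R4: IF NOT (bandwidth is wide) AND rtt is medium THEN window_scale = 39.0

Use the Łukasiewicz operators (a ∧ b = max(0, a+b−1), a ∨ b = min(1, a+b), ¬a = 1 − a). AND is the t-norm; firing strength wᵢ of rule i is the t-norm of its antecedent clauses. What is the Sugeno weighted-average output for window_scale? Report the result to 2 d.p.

11.00

R1 (z=54.0): moderate=0.72, negligible=0.66, medium=0.23; AND[max(0, a+b−1)] → w = 0.00
R2 (z=18.0): wide=0.46, some=0.49; AND[max(0, a+b−1)] → w = 0.00
R3 (z=11.0): some=0.49, moderate=0.72; AND[max(0, a+b−1)] → w = 0.21
R4 (z=39.0): ¬wide=1−0.46=0.54, medium=0.23; AND[max(0, a+b−1)] → w = 0.00
Weighted average = (0.00·54.0 + 0.00·18.0 + 0.21·11.0 + 0.00·39.0) / (0.00 + 0.00 + 0.21 + 0.00)
  = 2.3100 / 0.2100 = 11.00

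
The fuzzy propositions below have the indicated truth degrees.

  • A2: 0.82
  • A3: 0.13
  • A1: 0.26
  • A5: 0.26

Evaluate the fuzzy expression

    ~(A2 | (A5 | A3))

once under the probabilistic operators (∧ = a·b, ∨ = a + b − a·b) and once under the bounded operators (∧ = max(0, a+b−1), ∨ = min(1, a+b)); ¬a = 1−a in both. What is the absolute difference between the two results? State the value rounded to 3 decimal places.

0.116

Under probabilistic:
  A5 | A3 = a + b − a·b on (0.2600, 0.1300) = 0.3562
  A2 | (A5 | A3) = a + b − a·b on (0.8200, 0.3562) = 0.8841
  ~(A2 | (A5 | A3)) = 1 − 0.8841 = 0.1159
  → value = 0.1159
Under bounded:
  A5 | A3 = min(1, a+b) on (0.26, 0.13) = 0.39
  A2 | (A5 | A3) = min(1, a+b) on (0.82, 0.39) = 1.00
  ~(A2 | (A5 | A3)) = 1 − 1.00 = 0.00
  → value = 0.0000
|0.1159 − 0.0000| = 0.116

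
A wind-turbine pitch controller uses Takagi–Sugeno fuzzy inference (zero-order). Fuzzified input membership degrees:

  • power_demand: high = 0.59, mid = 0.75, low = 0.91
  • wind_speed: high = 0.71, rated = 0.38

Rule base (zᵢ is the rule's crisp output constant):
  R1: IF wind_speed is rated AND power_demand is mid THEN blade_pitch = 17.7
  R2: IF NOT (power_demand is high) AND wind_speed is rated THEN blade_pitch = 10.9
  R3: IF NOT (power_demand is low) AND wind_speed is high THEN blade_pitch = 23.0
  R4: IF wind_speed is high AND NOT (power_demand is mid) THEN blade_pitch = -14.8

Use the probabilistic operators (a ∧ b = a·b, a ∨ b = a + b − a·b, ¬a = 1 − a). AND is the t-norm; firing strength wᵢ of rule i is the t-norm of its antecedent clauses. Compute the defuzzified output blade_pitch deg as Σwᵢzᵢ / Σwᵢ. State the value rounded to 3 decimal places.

8.187

R1 (z=17.7): rated=0.38, mid=0.75; AND[a·b] → w = 0.2850
R2 (z=10.9): ¬high=1−0.59=0.41, rated=0.38; AND[a·b] → w = 0.1558
R3 (z=23.0): ¬low=1−0.91=0.09, high=0.71; AND[a·b] → w = 0.0639
R4 (z=-14.8): high=0.71, ¬mid=1−0.75=0.25; AND[a·b] → w = 0.1775
Weighted average = (0.2850·17.7 + 0.1558·10.9 + 0.0639·23.0 + 0.1775·-14.8) / (0.2850 + 0.1558 + 0.0639 + 0.1775)
  = 5.5854 / 0.6822 = 8.187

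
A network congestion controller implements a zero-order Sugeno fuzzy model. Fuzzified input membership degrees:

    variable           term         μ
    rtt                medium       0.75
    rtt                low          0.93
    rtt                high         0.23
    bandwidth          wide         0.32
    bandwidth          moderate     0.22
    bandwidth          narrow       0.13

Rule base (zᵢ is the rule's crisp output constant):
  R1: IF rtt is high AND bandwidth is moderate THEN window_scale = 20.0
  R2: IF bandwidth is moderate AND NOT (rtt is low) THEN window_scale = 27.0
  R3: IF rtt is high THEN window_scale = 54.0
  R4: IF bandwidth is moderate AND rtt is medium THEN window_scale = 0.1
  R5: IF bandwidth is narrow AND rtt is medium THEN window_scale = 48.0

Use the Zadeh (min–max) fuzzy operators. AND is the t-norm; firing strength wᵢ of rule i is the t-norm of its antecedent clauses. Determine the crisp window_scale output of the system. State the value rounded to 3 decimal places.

28.703

R1 (z=20.0): high=0.23, moderate=0.22; AND[min(a, b)] → w = 0.22
R2 (z=27.0): moderate=0.22, ¬low=1−0.93=0.07; AND[min(a, b)] → w = 0.07
R3 (z=54.0): high=0.23 → w = 0.23
R4 (z=0.1): moderate=0.22, medium=0.75; AND[min(a, b)] → w = 0.22
R5 (z=48.0): narrow=0.13, medium=0.75; AND[min(a, b)] → w = 0.13
Weighted average = (0.22·20.0 + 0.07·27.0 + 0.23·54.0 + 0.22·0.1 + 0.13·48.0) / (0.22 + 0.07 + 0.23 + 0.22 + 0.13)
  = 24.9720 / 0.8700 = 28.703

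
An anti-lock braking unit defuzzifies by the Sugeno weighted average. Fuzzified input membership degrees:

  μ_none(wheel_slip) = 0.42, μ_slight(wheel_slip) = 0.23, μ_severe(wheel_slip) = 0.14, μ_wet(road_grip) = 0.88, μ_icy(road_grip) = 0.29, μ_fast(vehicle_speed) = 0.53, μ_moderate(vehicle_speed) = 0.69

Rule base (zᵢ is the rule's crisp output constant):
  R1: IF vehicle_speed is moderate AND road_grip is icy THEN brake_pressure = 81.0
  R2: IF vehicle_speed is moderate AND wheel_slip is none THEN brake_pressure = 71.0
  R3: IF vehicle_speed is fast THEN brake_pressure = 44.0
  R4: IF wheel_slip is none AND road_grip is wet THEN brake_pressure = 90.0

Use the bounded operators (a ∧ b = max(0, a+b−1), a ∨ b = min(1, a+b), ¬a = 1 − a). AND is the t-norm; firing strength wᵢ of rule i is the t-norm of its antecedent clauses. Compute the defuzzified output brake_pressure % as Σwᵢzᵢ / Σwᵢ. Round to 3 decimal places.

R1 (z=81.0): moderate=0.69, icy=0.29; AND[max(0, a+b−1)] → w = 0.00
R2 (z=71.0): moderate=0.69, none=0.42; AND[max(0, a+b−1)] → w = 0.11
R3 (z=44.0): fast=0.53 → w = 0.53
R4 (z=90.0): none=0.42, wet=0.88; AND[max(0, a+b−1)] → w = 0.30
Weighted average = (0.00·81.0 + 0.11·71.0 + 0.53·44.0 + 0.30·90.0) / (0.00 + 0.11 + 0.53 + 0.30)
  = 58.1300 / 0.9400 = 61.840

61.840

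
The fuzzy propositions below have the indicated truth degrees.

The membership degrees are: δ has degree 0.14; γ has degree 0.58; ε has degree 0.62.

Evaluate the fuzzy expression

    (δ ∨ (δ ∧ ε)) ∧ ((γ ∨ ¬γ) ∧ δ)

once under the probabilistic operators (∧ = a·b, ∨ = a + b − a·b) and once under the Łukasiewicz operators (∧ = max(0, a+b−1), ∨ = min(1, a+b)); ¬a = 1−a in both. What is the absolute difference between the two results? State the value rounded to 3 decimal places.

Under probabilistic:
  δ ∧ ε = a·b on (0.1400, 0.6200) = 0.0868
  δ ∨ (δ ∧ ε) = a + b − a·b on (0.1400, 0.0868) = 0.2146
  ¬γ = 1 − 0.5800 = 0.4200
  γ ∨ ¬γ = a + b − a·b on (0.5800, 0.4200) = 0.7564
  (γ ∨ ¬γ) ∧ δ = a·b on (0.7564, 0.1400) = 0.1059
  (δ ∨ (δ ∧ ε)) ∧ ((γ ∨ ¬γ) ∧ δ) = a·b on (0.2146, 0.1059) = 0.0227
  → value = 0.0227
Under Łukasiewicz:
  δ ∧ ε = max(0, a+b−1) on (0.14, 0.62) = 0.00
  δ ∨ (δ ∧ ε) = min(1, a+b) on (0.14, 0.00) = 0.14
  ¬γ = 1 − 0.58 = 0.42
  γ ∨ ¬γ = min(1, a+b) on (0.58, 0.42) = 1.00
  (γ ∨ ¬γ) ∧ δ = max(0, a+b−1) on (1.00, 0.14) = 0.14
  (δ ∨ (δ ∧ ε)) ∧ ((γ ∨ ¬γ) ∧ δ) = max(0, a+b−1) on (0.14, 0.14) = 0.00
  → value = 0.0000
|0.0227 − 0.0000| = 0.023

0.023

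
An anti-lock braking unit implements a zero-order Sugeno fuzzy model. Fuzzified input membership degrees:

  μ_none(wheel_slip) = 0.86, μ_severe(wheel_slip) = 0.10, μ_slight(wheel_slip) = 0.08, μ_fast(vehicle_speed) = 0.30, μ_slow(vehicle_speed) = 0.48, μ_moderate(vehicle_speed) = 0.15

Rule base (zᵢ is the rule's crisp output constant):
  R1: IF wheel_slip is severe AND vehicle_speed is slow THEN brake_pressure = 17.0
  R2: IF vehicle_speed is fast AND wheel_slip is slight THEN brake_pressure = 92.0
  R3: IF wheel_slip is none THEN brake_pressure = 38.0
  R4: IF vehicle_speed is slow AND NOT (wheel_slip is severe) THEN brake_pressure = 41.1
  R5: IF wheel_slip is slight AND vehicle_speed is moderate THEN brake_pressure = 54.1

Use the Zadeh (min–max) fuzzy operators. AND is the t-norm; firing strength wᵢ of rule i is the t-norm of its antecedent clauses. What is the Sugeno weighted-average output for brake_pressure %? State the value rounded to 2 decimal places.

R1 (z=17.0): severe=0.10, slow=0.48; AND[min(a, b)] → w = 0.10
R2 (z=92.0): fast=0.30, slight=0.08; AND[min(a, b)] → w = 0.08
R3 (z=38.0): none=0.86 → w = 0.86
R4 (z=41.1): slow=0.48, ¬severe=1−0.10=0.90; AND[min(a, b)] → w = 0.48
R5 (z=54.1): slight=0.08, moderate=0.15; AND[min(a, b)] → w = 0.08
Weighted average = (0.10·17.0 + 0.08·92.0 + 0.86·38.0 + 0.48·41.1 + 0.08·54.1) / (0.10 + 0.08 + 0.86 + 0.48 + 0.08)
  = 65.7960 / 1.6000 = 41.12

41.12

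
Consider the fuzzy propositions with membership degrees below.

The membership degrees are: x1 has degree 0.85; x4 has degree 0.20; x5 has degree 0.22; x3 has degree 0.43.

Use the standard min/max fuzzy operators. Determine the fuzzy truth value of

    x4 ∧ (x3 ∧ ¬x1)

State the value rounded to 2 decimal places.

¬x1 = 1 − 0.85 = 0.15
x3 ∧ ¬x1 = min(a, b) on (0.43, 0.15) = 0.15
x4 ∧ (x3 ∧ ¬x1) = min(a, b) on (0.20, 0.15) = 0.15

0.15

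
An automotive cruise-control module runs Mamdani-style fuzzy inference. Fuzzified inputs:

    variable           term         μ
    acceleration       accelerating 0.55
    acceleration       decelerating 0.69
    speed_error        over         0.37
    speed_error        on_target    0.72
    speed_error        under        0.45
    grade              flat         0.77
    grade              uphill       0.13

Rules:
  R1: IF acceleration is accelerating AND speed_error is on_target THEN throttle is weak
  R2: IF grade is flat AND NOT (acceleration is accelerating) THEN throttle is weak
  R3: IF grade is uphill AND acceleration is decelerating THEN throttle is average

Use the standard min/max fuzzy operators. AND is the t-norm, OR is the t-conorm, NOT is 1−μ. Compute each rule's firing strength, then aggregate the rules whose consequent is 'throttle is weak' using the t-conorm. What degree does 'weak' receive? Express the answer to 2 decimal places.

R1: accelerating=0.55, on_target=0.72; AND[min(a, b)] → w = 0.55
R2: flat=0.77, ¬accelerating=1−0.55=0.45; AND[min(a, b)] → w = 0.45
R3: uphill=0.13, decelerating=0.69; AND[min(a, b)] → w = 0.13
Rules with consequent 'weak': {R1, R2} → strengths 0.55, 0.45
Aggregate via t-conorm [max(a, b)]: 0.55

0.55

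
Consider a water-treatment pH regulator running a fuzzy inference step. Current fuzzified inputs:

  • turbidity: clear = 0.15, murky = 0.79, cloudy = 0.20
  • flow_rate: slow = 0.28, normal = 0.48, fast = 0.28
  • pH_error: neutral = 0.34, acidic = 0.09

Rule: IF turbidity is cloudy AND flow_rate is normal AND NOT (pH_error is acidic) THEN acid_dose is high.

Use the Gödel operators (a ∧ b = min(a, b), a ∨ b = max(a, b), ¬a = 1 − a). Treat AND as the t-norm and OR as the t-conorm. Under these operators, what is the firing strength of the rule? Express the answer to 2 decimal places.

0.20

firing strength: cloudy=0.20, normal=0.48, ¬acidic=1−0.09=0.91; AND[min(a, b)] → w = 0.20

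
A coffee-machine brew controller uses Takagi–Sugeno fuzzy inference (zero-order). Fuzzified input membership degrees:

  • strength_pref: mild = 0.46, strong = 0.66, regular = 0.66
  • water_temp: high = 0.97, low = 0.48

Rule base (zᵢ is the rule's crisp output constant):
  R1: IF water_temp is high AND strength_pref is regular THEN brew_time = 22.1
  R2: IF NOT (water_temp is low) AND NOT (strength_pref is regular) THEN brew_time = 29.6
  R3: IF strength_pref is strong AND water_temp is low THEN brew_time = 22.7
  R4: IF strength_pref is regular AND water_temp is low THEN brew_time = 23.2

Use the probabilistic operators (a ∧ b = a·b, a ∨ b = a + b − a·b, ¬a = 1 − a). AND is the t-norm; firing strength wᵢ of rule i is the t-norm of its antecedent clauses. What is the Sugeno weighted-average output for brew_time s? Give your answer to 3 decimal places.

R1 (z=22.1): high=0.97, regular=0.66; AND[a·b] → w = 0.6402
R2 (z=29.6): ¬low=1−0.48=0.52, ¬regular=1−0.66=0.34; AND[a·b] → w = 0.1768
R3 (z=22.7): strong=0.66, low=0.48; AND[a·b] → w = 0.3168
R4 (z=23.2): regular=0.66, low=0.48; AND[a·b] → w = 0.3168
Weighted average = (0.6402·22.1 + 0.1768·29.6 + 0.3168·22.7 + 0.3168·23.2) / (0.6402 + 0.1768 + 0.3168 + 0.3168)
  = 33.9228 / 1.4506 = 23.385

23.385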